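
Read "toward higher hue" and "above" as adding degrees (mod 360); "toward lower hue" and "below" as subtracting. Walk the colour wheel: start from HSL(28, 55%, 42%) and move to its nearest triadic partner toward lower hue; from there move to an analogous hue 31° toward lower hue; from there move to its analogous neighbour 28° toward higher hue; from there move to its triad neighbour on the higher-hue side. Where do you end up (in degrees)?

−120° (triadic ↓): 28 − 120 = -92 → -92 + 360 = 268°
−31° (analog 31° ↓): 268 − 31 = 237°
+28° (analog 28° ↑): 237 + 28 = 265°
+120° (triadic ↑): 265 + 120 = 385 → 385 − 360 = 25°

25°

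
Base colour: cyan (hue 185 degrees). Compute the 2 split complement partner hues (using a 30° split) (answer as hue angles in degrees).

Split-complementary hues sit 30° either side of the complement.
Complement of 185 degrees: 185 + 180 = 365 → 365 − 360 = 5°
5 − 30 = -25 → -25 + 360 = 335°
5 + 30 = 35°

335° and 35°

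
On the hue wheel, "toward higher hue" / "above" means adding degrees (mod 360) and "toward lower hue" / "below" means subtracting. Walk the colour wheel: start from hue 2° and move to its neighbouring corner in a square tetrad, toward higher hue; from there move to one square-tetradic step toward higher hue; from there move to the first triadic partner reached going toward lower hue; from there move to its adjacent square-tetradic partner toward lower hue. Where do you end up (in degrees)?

332°

+90° (square ↑): 2 + 90 = 92°
+90° (square ↑): 92 + 90 = 182°
−120° (triadic ↓): 182 − 120 = 62°
−90° (square ↓): 62 − 90 = -28 → -28 + 360 = 332°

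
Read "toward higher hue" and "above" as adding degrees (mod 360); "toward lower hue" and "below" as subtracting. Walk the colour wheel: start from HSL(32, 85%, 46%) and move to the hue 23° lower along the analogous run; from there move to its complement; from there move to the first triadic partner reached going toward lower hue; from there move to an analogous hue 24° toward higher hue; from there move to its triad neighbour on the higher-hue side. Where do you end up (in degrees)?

213°

analog 23° ↓ −23°: 32 − 23 = 9°
complement +180°: 9 + 180 = 189°
triadic ↓ −120°: 189 − 120 = 69°
analog 24° ↑ +24°: 69 + 24 = 93°
triadic ↑ +120°: 93 + 120 = 213°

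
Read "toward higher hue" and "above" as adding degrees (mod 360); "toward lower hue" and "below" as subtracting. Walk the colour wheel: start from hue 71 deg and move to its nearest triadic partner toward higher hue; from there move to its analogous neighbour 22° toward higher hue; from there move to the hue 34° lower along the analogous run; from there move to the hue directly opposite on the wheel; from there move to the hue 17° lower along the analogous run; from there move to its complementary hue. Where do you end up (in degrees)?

162°

triadic ↑ +120°: 71 + 120 = 191°
analog 22° ↑ +22°: 191 + 22 = 213°
analog 34° ↓ −34°: 213 − 34 = 179°
complement +180°: 179 + 180 = 359°
analog 17° ↓ −17°: 359 − 17 = 342°
complement +180°: 342 + 180 = 522 → 522 − 360 = 162°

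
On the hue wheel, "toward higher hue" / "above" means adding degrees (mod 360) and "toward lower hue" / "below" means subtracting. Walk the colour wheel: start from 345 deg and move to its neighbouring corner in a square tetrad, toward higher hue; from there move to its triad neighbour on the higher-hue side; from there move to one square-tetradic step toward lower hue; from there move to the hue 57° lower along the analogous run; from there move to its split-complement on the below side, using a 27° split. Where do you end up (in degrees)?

345 + 90 = 435 → 435 − 360 = 75°   (square ↑)
75 + 120 = 195°   (triadic ↑)
195 − 90 = 105°   (square ↓)
105 − 57 = 48°   (analog 57° ↓)
48 + 153 = 201°   (split-comp 27° ↓)

201°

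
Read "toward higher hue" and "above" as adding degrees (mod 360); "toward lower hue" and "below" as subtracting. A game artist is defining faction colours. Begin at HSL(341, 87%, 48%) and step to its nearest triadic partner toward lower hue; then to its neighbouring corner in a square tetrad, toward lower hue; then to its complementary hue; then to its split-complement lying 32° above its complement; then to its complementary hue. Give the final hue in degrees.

−120° (triadic ↓): 341 − 120 = 221°
−90° (square ↓): 221 − 90 = 131°
+180° (complement): 131 + 180 = 311°
+212° (split-comp 32° ↑): 311 + 212 = 523 → 523 − 360 = 163°
+180° (complement): 163 + 180 = 343°

343°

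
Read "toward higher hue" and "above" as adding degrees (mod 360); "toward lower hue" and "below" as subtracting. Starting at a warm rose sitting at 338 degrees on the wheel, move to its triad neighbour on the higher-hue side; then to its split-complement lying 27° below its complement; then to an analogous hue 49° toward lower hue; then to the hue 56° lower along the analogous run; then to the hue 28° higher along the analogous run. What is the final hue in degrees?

174°

+120° (triadic ↑): 338 + 120 = 458 → 458 − 360 = 98°
+153° (split-comp 27° ↓): 98 + 153 = 251°
−49° (analog 49° ↓): 251 − 49 = 202°
−56° (analog 56° ↓): 202 − 56 = 146°
+28° (analog 28° ↑): 146 + 28 = 174°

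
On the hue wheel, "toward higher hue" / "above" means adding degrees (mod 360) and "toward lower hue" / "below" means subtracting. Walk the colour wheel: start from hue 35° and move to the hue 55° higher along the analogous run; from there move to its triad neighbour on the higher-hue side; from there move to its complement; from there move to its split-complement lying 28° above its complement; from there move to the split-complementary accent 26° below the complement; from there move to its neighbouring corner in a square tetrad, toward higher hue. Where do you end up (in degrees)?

122°

+55° (analog 55° ↑): 35 + 55 = 90°
+120° (triadic ↑): 90 + 120 = 210°
+180° (complement): 210 + 180 = 390 → 390 − 360 = 30°
+208° (split-comp 28° ↑): 30 + 208 = 238°
+154° (split-comp 26° ↓): 238 + 154 = 392 → 392 − 360 = 32°
+90° (square ↑): 32 + 90 = 122°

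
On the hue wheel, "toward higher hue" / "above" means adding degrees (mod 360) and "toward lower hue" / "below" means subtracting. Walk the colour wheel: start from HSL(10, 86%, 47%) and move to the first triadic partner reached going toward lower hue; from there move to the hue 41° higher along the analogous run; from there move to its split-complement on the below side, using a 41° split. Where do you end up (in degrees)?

10 − 120 = -110 → -110 + 360 = 250°   (triadic ↓)
250 + 41 = 291°   (analog 41° ↑)
291 + 139 = 430 → 430 − 360 = 70°   (split-comp 41° ↓)

70°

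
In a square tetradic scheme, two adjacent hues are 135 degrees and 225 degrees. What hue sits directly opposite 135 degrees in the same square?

A square tetradic scheme places four hues 90° apart; opposite corners are 180° apart.
135 + 180 = 315°

315°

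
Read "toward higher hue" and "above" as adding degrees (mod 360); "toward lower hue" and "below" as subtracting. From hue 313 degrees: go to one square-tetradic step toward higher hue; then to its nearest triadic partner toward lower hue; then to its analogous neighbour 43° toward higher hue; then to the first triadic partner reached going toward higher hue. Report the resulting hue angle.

+90° (square ↑): 313 + 90 = 403 → 403 − 360 = 43°
−120° (triadic ↓): 43 − 120 = -77 → -77 + 360 = 283°
+43° (analog 43° ↑): 283 + 43 = 326°
+120° (triadic ↑): 326 + 120 = 446 → 446 − 360 = 86°

86°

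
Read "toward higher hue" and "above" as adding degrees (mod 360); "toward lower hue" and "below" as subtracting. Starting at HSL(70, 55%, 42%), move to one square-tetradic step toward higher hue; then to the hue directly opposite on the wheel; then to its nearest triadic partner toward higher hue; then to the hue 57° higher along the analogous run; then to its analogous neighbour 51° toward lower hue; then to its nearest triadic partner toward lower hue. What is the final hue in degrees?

+90° (square ↑): 70 + 90 = 160°
+180° (complement): 160 + 180 = 340°
+120° (triadic ↑): 340 + 120 = 460 → 460 − 360 = 100°
+57° (analog 57° ↑): 100 + 57 = 157°
−51° (analog 51° ↓): 157 − 51 = 106°
−120° (triadic ↓): 106 − 120 = -14 → -14 + 360 = 346°

346°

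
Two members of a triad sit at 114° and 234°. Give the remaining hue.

A triad spaces three hues 120° apart.
The full set is {114°, 234°, 354°}.

354°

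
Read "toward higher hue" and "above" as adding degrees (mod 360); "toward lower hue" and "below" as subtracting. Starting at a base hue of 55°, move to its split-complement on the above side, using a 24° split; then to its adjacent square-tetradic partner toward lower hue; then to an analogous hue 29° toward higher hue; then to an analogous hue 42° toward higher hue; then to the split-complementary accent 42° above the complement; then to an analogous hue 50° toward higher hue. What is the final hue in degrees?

152°

split-comp 24° ↑ +204°: 55 + 204 = 259°
square ↓ −90°: 259 − 90 = 169°
analog 29° ↑ +29°: 169 + 29 = 198°
analog 42° ↑ +42°: 198 + 42 = 240°
split-comp 42° ↑ +222°: 240 + 222 = 462 → 462 − 360 = 102°
analog 50° ↑ +50°: 102 + 50 = 152°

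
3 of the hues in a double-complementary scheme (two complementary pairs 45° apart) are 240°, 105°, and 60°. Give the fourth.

285°

A rectangular tetradic uses two complementary pairs 45° apart: offsets 0°, 45°, 180°, 225°.
Among {60°, 105°, 240°}, 60° and 240° are a 180° pair.
The remaining hue 105° needs its own complement: 105 + 180 = 285°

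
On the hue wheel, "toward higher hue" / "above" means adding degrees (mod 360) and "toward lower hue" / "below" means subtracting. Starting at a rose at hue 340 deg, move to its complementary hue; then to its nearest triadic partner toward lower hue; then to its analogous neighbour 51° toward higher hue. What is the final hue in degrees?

340 + 180 = 520 → 520 − 360 = 160°   (complement)
160 − 120 = 40°   (triadic ↓)
40 + 51 = 91°   (analog 51° ↑)

91°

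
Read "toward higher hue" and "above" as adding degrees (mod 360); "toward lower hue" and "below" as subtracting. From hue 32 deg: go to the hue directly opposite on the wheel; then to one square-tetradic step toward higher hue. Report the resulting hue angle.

32 + 180 = 212°   (complement)
212 + 90 = 302°   (square ↑)

302°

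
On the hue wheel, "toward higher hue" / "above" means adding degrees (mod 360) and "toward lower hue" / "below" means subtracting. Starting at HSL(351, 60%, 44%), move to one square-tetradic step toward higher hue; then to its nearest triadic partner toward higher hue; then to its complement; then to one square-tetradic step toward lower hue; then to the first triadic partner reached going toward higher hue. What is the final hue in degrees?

+90° (square ↑): 351 + 90 = 441 → 441 − 360 = 81°
+120° (triadic ↑): 81 + 120 = 201°
+180° (complement): 201 + 180 = 381 → 381 − 360 = 21°
−90° (square ↓): 21 − 90 = -69 → -69 + 360 = 291°
+120° (triadic ↑): 291 + 120 = 411 → 411 − 360 = 51°

51°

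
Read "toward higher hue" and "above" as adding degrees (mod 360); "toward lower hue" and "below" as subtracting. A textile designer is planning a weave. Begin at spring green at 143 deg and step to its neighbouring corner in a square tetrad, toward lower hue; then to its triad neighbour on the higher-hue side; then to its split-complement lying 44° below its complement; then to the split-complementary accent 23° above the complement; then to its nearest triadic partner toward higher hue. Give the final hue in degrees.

143 − 90 = 53°   (square ↓)
53 + 120 = 173°   (triadic ↑)
173 + 136 = 309°   (split-comp 44° ↓)
309 + 203 = 512 → 512 − 360 = 152°   (split-comp 23° ↑)
152 + 120 = 272°   (triadic ↑)

272°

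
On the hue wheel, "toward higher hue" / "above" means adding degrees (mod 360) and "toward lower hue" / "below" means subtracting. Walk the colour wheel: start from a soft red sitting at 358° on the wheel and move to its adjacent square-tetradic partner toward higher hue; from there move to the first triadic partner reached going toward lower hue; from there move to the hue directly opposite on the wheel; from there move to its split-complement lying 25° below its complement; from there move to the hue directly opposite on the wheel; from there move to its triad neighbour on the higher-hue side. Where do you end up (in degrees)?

243°

358 + 90 = 448 → 448 − 360 = 88°   (square ↑)
88 − 120 = -32 → -32 + 360 = 328°   (triadic ↓)
328 + 180 = 508 → 508 − 360 = 148°   (complement)
148 + 155 = 303°   (split-comp 25° ↓)
303 + 180 = 483 → 483 − 360 = 123°   (complement)
123 + 120 = 243°   (triadic ↑)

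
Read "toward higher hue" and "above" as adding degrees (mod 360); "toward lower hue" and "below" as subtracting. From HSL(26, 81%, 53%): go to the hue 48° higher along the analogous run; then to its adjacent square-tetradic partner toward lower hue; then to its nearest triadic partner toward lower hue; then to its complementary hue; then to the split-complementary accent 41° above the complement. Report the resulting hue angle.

265°

analog 48° ↑ +48°: 26 + 48 = 74°
square ↓ −90°: 74 − 90 = -16 → -16 + 360 = 344°
triadic ↓ −120°: 344 − 120 = 224°
complement +180°: 224 + 180 = 404 → 404 − 360 = 44°
split-comp 41° ↑ +221°: 44 + 221 = 265°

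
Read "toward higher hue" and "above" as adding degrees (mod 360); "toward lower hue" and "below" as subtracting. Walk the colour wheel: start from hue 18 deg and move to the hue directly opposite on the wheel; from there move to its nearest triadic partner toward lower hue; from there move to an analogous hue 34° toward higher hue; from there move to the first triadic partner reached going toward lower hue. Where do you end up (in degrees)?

+180° (complement): 18 + 180 = 198°
−120° (triadic ↓): 198 − 120 = 78°
+34° (analog 34° ↑): 78 + 34 = 112°
−120° (triadic ↓): 112 − 120 = -8 → -8 + 360 = 352°

352°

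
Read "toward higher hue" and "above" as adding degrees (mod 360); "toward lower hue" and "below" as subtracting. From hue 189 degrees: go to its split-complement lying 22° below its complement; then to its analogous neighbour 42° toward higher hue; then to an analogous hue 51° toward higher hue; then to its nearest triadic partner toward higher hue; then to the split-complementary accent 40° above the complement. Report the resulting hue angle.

189 + 158 = 347°   (split-comp 22° ↓)
347 + 42 = 389 → 389 − 360 = 29°   (analog 42° ↑)
29 + 51 = 80°   (analog 51° ↑)
80 + 120 = 200°   (triadic ↑)
200 + 220 = 420 → 420 − 360 = 60°   (split-comp 40° ↑)

60°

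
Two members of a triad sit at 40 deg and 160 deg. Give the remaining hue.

A triad spaces three hues 120° apart.
The full set is {40°, 160°, 280°}.

280°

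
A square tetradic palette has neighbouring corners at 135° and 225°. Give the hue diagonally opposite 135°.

A square tetradic scheme places four hues 90° apart; opposite corners are 180° apart.
135 + 180 = 315°

315°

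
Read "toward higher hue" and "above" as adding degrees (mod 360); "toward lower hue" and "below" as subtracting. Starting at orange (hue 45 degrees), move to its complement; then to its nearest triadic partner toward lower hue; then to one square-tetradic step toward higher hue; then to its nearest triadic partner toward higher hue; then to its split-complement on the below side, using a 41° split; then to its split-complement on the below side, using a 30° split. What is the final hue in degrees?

45 + 180 = 225°   (complement)
225 − 120 = 105°   (triadic ↓)
105 + 90 = 195°   (square ↑)
195 + 120 = 315°   (triadic ↑)
315 + 139 = 454 → 454 − 360 = 94°   (split-comp 41° ↓)
94 + 150 = 244°   (split-comp 30° ↓)

244°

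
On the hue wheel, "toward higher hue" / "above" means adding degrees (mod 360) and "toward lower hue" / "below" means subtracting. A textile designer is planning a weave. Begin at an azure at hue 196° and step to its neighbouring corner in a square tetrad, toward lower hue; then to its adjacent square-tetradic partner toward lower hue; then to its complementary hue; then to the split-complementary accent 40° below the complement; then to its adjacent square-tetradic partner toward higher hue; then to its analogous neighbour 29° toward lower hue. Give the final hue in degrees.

square ↓ −90°: 196 − 90 = 106°
square ↓ −90°: 106 − 90 = 16°
complement +180°: 16 + 180 = 196°
split-comp 40° ↓ +140°: 196 + 140 = 336°
square ↑ +90°: 336 + 90 = 426 → 426 − 360 = 66°
analog 29° ↓ −29°: 66 − 29 = 37°

37°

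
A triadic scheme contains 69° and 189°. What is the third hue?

309°

A triad spaces three hues 120° apart.
The full set is {69°, 189°, 309°}.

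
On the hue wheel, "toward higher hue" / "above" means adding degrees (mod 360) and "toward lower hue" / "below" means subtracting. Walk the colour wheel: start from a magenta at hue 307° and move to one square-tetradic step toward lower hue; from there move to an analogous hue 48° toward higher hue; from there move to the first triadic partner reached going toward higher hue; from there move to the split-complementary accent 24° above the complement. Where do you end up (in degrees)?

square ↓ −90°: 307 − 90 = 217°
analog 48° ↑ +48°: 217 + 48 = 265°
triadic ↑ +120°: 265 + 120 = 385 → 385 − 360 = 25°
split-comp 24° ↑ +204°: 25 + 204 = 229°

229°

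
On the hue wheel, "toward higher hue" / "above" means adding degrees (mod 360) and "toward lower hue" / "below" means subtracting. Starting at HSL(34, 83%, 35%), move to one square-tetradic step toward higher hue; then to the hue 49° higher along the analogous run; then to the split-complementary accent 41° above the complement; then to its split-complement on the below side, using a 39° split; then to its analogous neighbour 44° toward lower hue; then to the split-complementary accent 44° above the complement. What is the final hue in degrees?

355°

34 + 90 = 124°   (square ↑)
124 + 49 = 173°   (analog 49° ↑)
173 + 221 = 394 → 394 − 360 = 34°   (split-comp 41° ↑)
34 + 141 = 175°   (split-comp 39° ↓)
175 − 44 = 131°   (analog 44° ↓)
131 + 224 = 355°   (split-comp 44° ↑)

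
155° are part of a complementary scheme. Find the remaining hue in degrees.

335°

The complement sits 180° across the wheel.
The full set through 155° is {155°, 335°}.
Given {155°}, the missing hue is 335°.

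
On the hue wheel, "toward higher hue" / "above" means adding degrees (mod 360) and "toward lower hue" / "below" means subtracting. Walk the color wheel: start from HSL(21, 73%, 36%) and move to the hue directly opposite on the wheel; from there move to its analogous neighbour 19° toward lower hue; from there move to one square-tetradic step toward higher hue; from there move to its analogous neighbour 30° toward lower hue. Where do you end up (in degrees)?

+180° (complement): 21 + 180 = 201°
−19° (analog 19° ↓): 201 − 19 = 182°
+90° (square ↑): 182 + 90 = 272°
−30° (analog 30° ↓): 272 − 30 = 242°

242°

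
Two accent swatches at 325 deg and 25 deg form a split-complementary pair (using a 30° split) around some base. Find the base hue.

The accents sit 30° either side of the complement, so the complement is their short-arc midpoint on the wheel.
Short-arc midpoint of 325° and 25°: 355°.
Base is 180° from the complement: 355 − 180 = 175°

175°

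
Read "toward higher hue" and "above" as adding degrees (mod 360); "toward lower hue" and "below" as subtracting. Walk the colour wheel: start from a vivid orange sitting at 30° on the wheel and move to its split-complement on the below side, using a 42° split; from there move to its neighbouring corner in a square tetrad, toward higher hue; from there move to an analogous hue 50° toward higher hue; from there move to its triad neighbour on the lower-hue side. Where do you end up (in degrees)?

188°

+138° (split-comp 42° ↓): 30 + 138 = 168°
+90° (square ↑): 168 + 90 = 258°
+50° (analog 50° ↑): 258 + 50 = 308°
−120° (triadic ↓): 308 − 120 = 188°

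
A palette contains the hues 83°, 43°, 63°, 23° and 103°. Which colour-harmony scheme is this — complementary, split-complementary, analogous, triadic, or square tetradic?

analogous

Sort the hues: 23°, 43°, 63°, 83°, 103°.
Successive gaps around the wheel: 20°, 20°, 20°, 20°, 280°.
A run of hues at equal small steps (20°) with one large closing gap is an analogous group.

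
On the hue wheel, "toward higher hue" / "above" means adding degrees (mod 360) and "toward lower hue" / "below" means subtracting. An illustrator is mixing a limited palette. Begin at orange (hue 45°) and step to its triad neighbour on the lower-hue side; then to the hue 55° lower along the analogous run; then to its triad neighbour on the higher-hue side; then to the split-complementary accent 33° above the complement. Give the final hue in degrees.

triadic ↓ −120°: 45 − 120 = -75 → -75 + 360 = 285°
analog 55° ↓ −55°: 285 − 55 = 230°
triadic ↑ +120°: 230 + 120 = 350°
split-comp 33° ↑ +213°: 350 + 213 = 563 → 563 − 360 = 203°

203°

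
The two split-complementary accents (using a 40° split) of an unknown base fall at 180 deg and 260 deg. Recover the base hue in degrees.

40°

The accents sit 40° either side of the complement, so the complement is their short-arc midpoint on the wheel.
Short-arc midpoint of 180° and 260°: 220°.
Base is 180° from the complement: 220 − 180 = 40°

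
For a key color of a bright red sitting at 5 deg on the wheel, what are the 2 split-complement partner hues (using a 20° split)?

165° and 205°

Split-complementary hues sit 20° either side of the complement.
Complement of 5 deg: 5 + 180 = 185°
185 − 20 = 165°
185 + 20 = 205°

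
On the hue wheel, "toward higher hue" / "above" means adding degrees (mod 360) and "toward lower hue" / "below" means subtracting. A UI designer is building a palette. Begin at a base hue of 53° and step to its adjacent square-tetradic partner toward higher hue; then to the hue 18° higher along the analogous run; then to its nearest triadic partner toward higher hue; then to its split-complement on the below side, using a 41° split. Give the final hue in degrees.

60°

+90° (square ↑): 53 + 90 = 143°
+18° (analog 18° ↑): 143 + 18 = 161°
+120° (triadic ↑): 161 + 120 = 281°
+139° (split-comp 41° ↓): 281 + 139 = 420 → 420 − 360 = 60°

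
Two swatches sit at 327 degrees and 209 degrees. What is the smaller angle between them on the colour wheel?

|327 − 209| = 118.
118 ≤ 180, so the shorter arc is 118°.

118°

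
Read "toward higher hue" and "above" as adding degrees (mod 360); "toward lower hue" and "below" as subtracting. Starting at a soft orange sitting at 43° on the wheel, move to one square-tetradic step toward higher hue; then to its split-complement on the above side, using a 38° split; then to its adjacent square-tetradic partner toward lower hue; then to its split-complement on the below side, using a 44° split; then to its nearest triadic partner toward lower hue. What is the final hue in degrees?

277°

+90° (square ↑): 43 + 90 = 133°
+218° (split-comp 38° ↑): 133 + 218 = 351°
−90° (square ↓): 351 − 90 = 261°
+136° (split-comp 44° ↓): 261 + 136 = 397 → 397 − 360 = 37°
−120° (triadic ↓): 37 − 120 = -83 → -83 + 360 = 277°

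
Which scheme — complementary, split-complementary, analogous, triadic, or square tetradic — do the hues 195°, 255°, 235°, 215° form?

analogous

Sort the hues: 195°, 215°, 235°, 255°.
Successive gaps around the wheel: 20°, 20°, 20°, 300°.
A run of hues at equal small steps (20°) with one large closing gap is an analogous group.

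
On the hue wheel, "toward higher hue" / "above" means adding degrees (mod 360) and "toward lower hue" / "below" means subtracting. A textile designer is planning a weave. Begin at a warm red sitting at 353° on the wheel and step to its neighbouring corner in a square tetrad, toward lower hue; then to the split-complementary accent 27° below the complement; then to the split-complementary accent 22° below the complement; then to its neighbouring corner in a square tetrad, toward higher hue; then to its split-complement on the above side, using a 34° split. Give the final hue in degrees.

158°

square ↓ −90°: 353 − 90 = 263°
split-comp 27° ↓ +153°: 263 + 153 = 416 → 416 − 360 = 56°
split-comp 22° ↓ +158°: 56 + 158 = 214°
square ↑ +90°: 214 + 90 = 304°
split-comp 34° ↑ +214°: 304 + 214 = 518 → 518 − 360 = 158°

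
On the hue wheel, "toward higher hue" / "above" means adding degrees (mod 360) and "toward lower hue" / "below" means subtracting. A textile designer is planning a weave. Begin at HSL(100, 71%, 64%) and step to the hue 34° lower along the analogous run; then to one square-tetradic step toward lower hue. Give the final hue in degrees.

−34° (analog 34° ↓): 100 − 34 = 66°
−90° (square ↓): 66 − 90 = -24 → -24 + 360 = 336°

336°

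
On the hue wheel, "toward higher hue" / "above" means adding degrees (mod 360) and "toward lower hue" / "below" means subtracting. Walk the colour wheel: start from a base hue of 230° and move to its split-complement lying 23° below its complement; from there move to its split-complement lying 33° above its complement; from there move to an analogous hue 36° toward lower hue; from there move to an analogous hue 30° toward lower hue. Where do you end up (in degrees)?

174°

split-comp 23° ↓ +157°: 230 + 157 = 387 → 387 − 360 = 27°
split-comp 33° ↑ +213°: 27 + 213 = 240°
analog 36° ↓ −36°: 240 − 36 = 204°
analog 30° ↓ −30°: 204 − 30 = 174°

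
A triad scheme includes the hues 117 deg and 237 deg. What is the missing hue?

A triad places three hues 120° apart.
The full set through 117° is {117°, 237°, 357°}.
Given {117°, 237°}, the missing hue is 357°.

357°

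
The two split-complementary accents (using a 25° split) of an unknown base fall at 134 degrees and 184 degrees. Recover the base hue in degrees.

The accents sit 25° either side of the complement, so the complement is their short-arc midpoint on the wheel.
Short-arc midpoint of 134° and 184°: 159°.
Base is 180° from the complement: 159 − 180 = -21 → -21 + 360 = 339°

339°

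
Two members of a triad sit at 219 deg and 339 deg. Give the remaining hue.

A triad spaces three hues 120° apart.
The full set is {99°, 219°, 339°}.

99°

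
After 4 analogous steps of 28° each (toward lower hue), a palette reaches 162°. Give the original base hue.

4 steps of 28° (toward lower hue) give a net shift of −112°.
Start = end − shift: 162 + 112 = 274°

274°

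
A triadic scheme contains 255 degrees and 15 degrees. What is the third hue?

135°

A triad spaces three hues 120° apart.
The full set is {15°, 135°, 255°}.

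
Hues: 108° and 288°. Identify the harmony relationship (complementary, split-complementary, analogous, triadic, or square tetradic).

complementary

Sort the hues: 108°, 288°.
Successive gaps around the wheel: 180°, 180°.
Two hues 180° apart are complementary.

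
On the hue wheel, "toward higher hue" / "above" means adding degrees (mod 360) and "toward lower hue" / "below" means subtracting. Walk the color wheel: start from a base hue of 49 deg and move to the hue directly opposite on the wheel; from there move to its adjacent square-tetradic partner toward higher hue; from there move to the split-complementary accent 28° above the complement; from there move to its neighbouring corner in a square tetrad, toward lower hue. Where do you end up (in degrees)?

complement +180°: 49 + 180 = 229°
square ↑ +90°: 229 + 90 = 319°
split-comp 28° ↑ +208°: 319 + 208 = 527 → 527 − 360 = 167°
square ↓ −90°: 167 − 90 = 77°

77°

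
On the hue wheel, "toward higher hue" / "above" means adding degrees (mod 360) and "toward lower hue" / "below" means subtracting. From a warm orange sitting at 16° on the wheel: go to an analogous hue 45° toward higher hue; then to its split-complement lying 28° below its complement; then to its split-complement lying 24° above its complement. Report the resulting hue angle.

57°

+45° (analog 45° ↑): 16 + 45 = 61°
+152° (split-comp 28° ↓): 61 + 152 = 213°
+204° (split-comp 24° ↑): 213 + 204 = 417 → 417 − 360 = 57°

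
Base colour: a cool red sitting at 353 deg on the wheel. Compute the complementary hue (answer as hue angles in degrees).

The complement sits 180° across the wheel.
353 + 180 = 533 → 533 − 360 = 173°

173°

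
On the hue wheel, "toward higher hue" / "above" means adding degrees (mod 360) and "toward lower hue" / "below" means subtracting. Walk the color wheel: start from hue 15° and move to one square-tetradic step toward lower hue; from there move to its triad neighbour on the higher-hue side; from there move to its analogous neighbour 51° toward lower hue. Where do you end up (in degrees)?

354°

15 − 90 = -75 → -75 + 360 = 285°   (square ↓)
285 + 120 = 405 → 405 − 360 = 45°   (triadic ↑)
45 − 51 = -6 → -6 + 360 = 354°   (analog 51° ↓)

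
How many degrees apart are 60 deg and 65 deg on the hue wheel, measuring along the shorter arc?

5°

|60 − 65| = 5.
5 ≤ 180, so the shorter arc is 5°.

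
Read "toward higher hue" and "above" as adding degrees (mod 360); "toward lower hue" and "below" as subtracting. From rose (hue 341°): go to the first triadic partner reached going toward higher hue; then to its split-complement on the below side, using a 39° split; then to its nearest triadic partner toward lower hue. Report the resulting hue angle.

341 + 120 = 461 → 461 − 360 = 101°   (triadic ↑)
101 + 141 = 242°   (split-comp 39° ↓)
242 − 120 = 122°   (triadic ↓)

122°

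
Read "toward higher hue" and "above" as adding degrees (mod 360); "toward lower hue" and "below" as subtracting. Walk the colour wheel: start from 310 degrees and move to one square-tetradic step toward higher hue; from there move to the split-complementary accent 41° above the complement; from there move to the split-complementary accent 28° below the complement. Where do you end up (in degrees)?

square ↑ +90°: 310 + 90 = 400 → 400 − 360 = 40°
split-comp 41° ↑ +221°: 40 + 221 = 261°
split-comp 28° ↓ +152°: 261 + 152 = 413 → 413 − 360 = 53°

53°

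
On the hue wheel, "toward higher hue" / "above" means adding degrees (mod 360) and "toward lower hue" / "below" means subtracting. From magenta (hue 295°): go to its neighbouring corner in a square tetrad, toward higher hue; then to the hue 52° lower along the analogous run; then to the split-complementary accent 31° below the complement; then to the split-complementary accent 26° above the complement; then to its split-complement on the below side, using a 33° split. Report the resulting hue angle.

+90° (square ↑): 295 + 90 = 385 → 385 − 360 = 25°
−52° (analog 52° ↓): 25 − 52 = -27 → -27 + 360 = 333°
+149° (split-comp 31° ↓): 333 + 149 = 482 → 482 − 360 = 122°
+206° (split-comp 26° ↑): 122 + 206 = 328°
+147° (split-comp 33° ↓): 328 + 147 = 475 → 475 − 360 = 115°

115°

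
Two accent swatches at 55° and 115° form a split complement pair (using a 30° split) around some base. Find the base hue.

The accents sit 30° either side of the complement, so the complement is their short-arc midpoint on the wheel.
Short-arc midpoint of 55° and 115°: 85°.
Base is 180° from the complement: 85 − 180 = -95 → -95 + 360 = 265°

265°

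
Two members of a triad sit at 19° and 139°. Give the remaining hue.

259°

A triad spaces three hues 120° apart.
The full set is {19°, 139°, 259°}.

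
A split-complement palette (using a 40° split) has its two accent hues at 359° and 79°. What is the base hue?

219°

The accents sit 40° either side of the complement, so the complement is their short-arc midpoint on the wheel.
Short-arc midpoint of 359° and 79°: 39°.
Base is 180° from the complement: 39 − 180 = -141 → -141 + 360 = 219°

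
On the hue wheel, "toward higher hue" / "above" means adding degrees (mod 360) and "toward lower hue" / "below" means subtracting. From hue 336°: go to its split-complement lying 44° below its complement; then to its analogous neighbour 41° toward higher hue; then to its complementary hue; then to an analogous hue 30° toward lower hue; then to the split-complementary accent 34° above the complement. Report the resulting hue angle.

+136° (split-comp 44° ↓): 336 + 136 = 472 → 472 − 360 = 112°
+41° (analog 41° ↑): 112 + 41 = 153°
+180° (complement): 153 + 180 = 333°
−30° (analog 30° ↓): 333 − 30 = 303°
+214° (split-comp 34° ↑): 303 + 214 = 517 → 517 − 360 = 157°

157°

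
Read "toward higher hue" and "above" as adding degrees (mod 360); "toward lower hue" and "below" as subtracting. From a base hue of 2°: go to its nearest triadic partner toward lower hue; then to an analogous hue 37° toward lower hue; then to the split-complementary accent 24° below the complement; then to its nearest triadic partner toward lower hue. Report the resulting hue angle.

241°

−120° (triadic ↓): 2 − 120 = -118 → -118 + 360 = 242°
−37° (analog 37° ↓): 242 − 37 = 205°
+156° (split-comp 24° ↓): 205 + 156 = 361 → 361 − 360 = 1°
−120° (triadic ↓): 1 − 120 = -119 → -119 + 360 = 241°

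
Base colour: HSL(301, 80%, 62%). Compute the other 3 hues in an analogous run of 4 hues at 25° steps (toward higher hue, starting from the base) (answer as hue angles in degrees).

326°, 351° and 16°

Analogous hues sit every 25° along the wheel.
301 + 25 = 326°
301 + 50 = 351°
301 + 75 = 376 → 376 − 360 = 16°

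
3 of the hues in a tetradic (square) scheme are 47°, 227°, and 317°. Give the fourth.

137°

A square tetradic scheme places four hues every 90°.
The full set through 47° is {47°, 137°, 227°, 317°}.
Given {47°, 227°, 317°}, the missing hue is 137°.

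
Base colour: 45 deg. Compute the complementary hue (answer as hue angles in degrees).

45 + 180 = 225°

225°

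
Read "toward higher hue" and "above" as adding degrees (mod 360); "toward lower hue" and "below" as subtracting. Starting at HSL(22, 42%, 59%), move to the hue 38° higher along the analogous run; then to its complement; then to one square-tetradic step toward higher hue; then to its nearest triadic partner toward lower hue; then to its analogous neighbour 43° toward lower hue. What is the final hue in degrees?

+38° (analog 38° ↑): 22 + 38 = 60°
+180° (complement): 60 + 180 = 240°
+90° (square ↑): 240 + 90 = 330°
−120° (triadic ↓): 330 − 120 = 210°
−43° (analog 43° ↓): 210 − 43 = 167°

167°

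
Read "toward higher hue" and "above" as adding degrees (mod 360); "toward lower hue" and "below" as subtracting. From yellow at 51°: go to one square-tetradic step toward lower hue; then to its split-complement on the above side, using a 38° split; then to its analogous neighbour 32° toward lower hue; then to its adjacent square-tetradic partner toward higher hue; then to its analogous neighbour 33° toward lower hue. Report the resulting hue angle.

−90° (square ↓): 51 − 90 = -39 → -39 + 360 = 321°
+218° (split-comp 38° ↑): 321 + 218 = 539 → 539 − 360 = 179°
−32° (analog 32° ↓): 179 − 32 = 147°
+90° (square ↑): 147 + 90 = 237°
−33° (analog 33° ↓): 237 − 33 = 204°

204°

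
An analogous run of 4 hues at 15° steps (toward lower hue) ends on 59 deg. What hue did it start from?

104°

3 steps of 15° (toward lower hue) give a net shift of −45°.
Start = end − shift: 59 + 45 = 104°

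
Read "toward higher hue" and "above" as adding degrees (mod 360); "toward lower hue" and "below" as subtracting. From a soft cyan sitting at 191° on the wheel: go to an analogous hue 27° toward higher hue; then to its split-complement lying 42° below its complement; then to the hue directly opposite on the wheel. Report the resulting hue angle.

191 + 27 = 218°   (analog 27° ↑)
218 + 138 = 356°   (split-comp 42° ↓)
356 + 180 = 536 → 536 − 360 = 176°   (complement)

176°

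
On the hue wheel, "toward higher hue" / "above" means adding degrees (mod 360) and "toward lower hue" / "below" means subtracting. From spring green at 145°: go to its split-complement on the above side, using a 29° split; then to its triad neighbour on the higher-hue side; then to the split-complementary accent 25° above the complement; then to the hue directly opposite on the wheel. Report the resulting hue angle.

139°

+209° (split-comp 29° ↑): 145 + 209 = 354°
+120° (triadic ↑): 354 + 120 = 474 → 474 − 360 = 114°
+205° (split-comp 25° ↑): 114 + 205 = 319°
+180° (complement): 319 + 180 = 499 → 499 − 360 = 139°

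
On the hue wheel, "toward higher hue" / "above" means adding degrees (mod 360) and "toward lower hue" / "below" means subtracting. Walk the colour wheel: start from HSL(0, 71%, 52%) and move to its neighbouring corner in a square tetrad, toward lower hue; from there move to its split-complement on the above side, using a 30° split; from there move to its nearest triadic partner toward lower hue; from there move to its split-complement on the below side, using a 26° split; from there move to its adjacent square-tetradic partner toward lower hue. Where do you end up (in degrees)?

64°

−90° (square ↓): 0 − 90 = -90 → -90 + 360 = 270°
+210° (split-comp 30° ↑): 270 + 210 = 480 → 480 − 360 = 120°
−120° (triadic ↓): 120 − 120 = 0°
+154° (split-comp 26° ↓): 0 + 154 = 154°
−90° (square ↓): 154 − 90 = 64°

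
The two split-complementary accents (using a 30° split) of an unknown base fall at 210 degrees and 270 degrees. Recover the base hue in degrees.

60°

The accents sit 30° either side of the complement, so the complement is their short-arc midpoint on the wheel.
Short-arc midpoint of 210° and 270°: 240°.
Base is 180° from the complement: 240 − 180 = 60°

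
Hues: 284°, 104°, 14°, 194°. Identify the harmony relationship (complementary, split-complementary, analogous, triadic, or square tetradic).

Sort the hues: 14°, 104°, 194°, 284°.
Successive gaps around the wheel: 90°, 90°, 90°, 90°.
Four hues every 90° form a square tetradic scheme.

square tetradic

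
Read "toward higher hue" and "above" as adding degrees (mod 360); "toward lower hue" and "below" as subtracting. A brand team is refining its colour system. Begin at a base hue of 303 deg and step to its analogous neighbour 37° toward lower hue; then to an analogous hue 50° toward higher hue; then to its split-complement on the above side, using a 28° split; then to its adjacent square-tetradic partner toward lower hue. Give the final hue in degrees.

analog 37° ↓ −37°: 303 − 37 = 266°
analog 50° ↑ +50°: 266 + 50 = 316°
split-comp 28° ↑ +208°: 316 + 208 = 524 → 524 − 360 = 164°
square ↓ −90°: 164 − 90 = 74°

74°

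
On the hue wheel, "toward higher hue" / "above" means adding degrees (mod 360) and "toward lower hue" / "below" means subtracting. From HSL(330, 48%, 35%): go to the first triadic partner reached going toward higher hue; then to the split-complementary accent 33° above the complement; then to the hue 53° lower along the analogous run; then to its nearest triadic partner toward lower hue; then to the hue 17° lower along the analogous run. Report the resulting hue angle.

triadic ↑ +120°: 330 + 120 = 450 → 450 − 360 = 90°
split-comp 33° ↑ +213°: 90 + 213 = 303°
analog 53° ↓ −53°: 303 − 53 = 250°
triadic ↓ −120°: 250 − 120 = 130°
analog 17° ↓ −17°: 130 − 17 = 113°

113°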